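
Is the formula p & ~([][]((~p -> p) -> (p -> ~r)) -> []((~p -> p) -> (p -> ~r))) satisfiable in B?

Unsatisfiable (every branch closes)

1. p & ~([][]((~p -> p) -> (p -> ~r)) -> []((~p -> p) -> (p -> ~r))), u
2. p, u
3. ~([][]((~p -> p) -> (p -> ~r)) -> []((~p -> p) -> (p -> ~r))), u
4. [][]((~p -> p) -> (p -> ~r)), u
5. ~[]((~p -> p) -> (p -> ~r)), u
6. []((~p -> p) -> (p -> ~r)), u
7. (~p -> p) -> (p -> ~r), u
8. p -> ~r, u
9. ~r, u
10. ~((~p -> p) -> (p -> ~r)), v
11. ~p -> p, v
12. ~(p -> ~r), v
13. p, v
14. r, v
15. []((~p -> p) -> (p -> ~r)), v
16. (~p -> p) -> (p -> ~r), v
17. p -> ~r, v
18. ~r, v
Accessibility: uRu, uRv, vRu, vRv
Branch closes: r and ~r both at v.
All branches of the tableau close; one closing branch shown above.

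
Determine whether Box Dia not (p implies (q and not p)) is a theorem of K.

Invalid (countermodel exists)

Tableau for the negation not Box Dia not (p implies (q and not p)):
1. not Box Dia not (p implies (q and not p)), w0
2. not Dia not (p implies (q and not p)), w1
Accessibility: w0Rw1
The negation has an open branch (countermodel exists).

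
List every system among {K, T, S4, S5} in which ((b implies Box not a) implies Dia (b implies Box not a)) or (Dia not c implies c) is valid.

K-tableau for the negation not (((b implies Box not a) implies Dia (b implies Box not a)) or (Dia not c implies c)):
1. not (((b implies Box not a) implies Dia (b implies Box not a)) or (Dia not c implies c)), u
2. not ((b implies Box not a) implies Dia (b implies Box not a)), u
3. not (Dia not c implies c), u
4. b implies Box not a, u
5. not Dia (b implies Box not a), u
6. Dia not c, u
7. not c, u
8. Box not a, u
9. not c, v
10. not (b implies Box not a), v
11. b, v
12. not Box not a, v
13. not a, v
14. a, w
Accessibility: uRv, vRw
Complete open branch: countermodel on a K-frame, so not valid in K.
T-tableau for the negation not (((b implies Box not a) implies Dia (b implies Box not a)) or (Dia not c implies c)):
1. not (((b implies Box not a) implies Dia (b implies Box not a)) or (Dia not c implies c)), u
2. not ((b implies Box not a) implies Dia (b implies Box not a)), u
3. not (Dia not c implies c), u
4. b implies Box not a, u
5. not Dia (b implies Box not a), u
6. Dia not c, u
7. not c, u
8. not (b implies Box not a), u
9. b, u
10. not Box not a, u
11. Box not a, u
12. not a, u
13. not c, v
14. not (b implies Box not a), v
15. b, v
16. not Box not a, v
17. not a, v
18. a, w
19. not (b implies Box not a), w
20. b, w
21. not Box not a, w
22. not a, w
Accessibility: uRu, uRv, uRw, vRv, wRw
Branch closes: a and not a both at w.
Every branch closes (one shown): valid in T, hence also in S4, S5 (every theorem of T is a theorem of S4 and S5).

T, S4, S5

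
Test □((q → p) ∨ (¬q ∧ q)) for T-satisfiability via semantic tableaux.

Yes, satisfiable

1. □((q → p) ∨ (¬q ∧ q)), w0
2. (q → p) ∨ (¬q ∧ q), w0   [□-rule on 1 via w0Rw0]
3. q → p, w0   [∨-rule on 2 (branches; this branch)]
4. p, w0   [→-rule on 3 (branches; this branch)]
Accessibility: w0Rw0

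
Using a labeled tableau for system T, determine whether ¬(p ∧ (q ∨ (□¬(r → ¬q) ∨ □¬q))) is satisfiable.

Satisfiable

1. ¬(p ∧ (q ∨ (□¬(r → ¬q) ∨ □¬q))), w0
2. ¬(q ∨ (□¬(r → ¬q) ∨ □¬q)), w0   [¬∧-rule on 1 (branches; this branch)]
3. ¬q, w0   [¬∨-rule on 2]
4. ¬(□¬(r → ¬q) ∨ □¬q), w0   [¬∨-rule on 2]
5. ¬□¬(r → ¬q), w0   [¬∨-rule on 4]
6. ¬□¬q, w0   [¬∨-rule on 4]
7. r → ¬q, w1   [¬□-rule on 5: fresh world w1, w0Rw1]
8. ¬q, w1   [→-rule on 7 (branches; this branch)]
9. q, w2   [¬□-rule on 6: fresh world w2, w0Rw2]
Accessibility: w0Rw0, w0Rw1, w0Rw2, w1Rw1, w2Rw2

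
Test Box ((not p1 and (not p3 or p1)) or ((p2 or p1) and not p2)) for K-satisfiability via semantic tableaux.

1. Box ((not p1 and (not p3 or p1)) or ((p2 or p1) and not p2)), u

Satisfiable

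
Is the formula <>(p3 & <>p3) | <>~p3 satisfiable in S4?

1. <>(p3 & <>p3) | <>~p3, u
2. <>~p3, u
3. ~p3, v
Accessibility: uRu, uRv, vRv

Yes, satisfiable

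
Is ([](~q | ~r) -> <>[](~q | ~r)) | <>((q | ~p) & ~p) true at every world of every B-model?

Tableau for the negation ~(([](~q | ~r) -> <>[](~q | ~r)) | <>((q | ~p) & ~p)):
1. ~(([](~q | ~r) -> <>[](~q | ~r)) | <>((q | ~p) & ~p)), 0
2. ~([](~q | ~r) -> <>[](~q | ~r)), 0   [~|-rule on 1]
3. ~<>((q | ~p) & ~p), 0   [~|-rule on 1]
4. [](~q | ~r), 0   [~->-rule on 2]
5. ~<>[](~q | ~r), 0   [~->-rule on 2]
6. ~((q | ~p) & ~p), 0   [~<>-rule on 3 via 0R0]
7. ~q | ~r, 0   [[]-rule on 4 via 0R0]
8. ~[](~q | ~r), 0   [~<>-rule on 5 via 0R0]
9. ~(q | ~p), 0   [~&-rule on 6 (branches; this branch)]
10. ~q, 0   [~|-rule on 9]
11. p, 0   [~|-rule on 9]
12. ~r, 0   [|-rule on 7 (branches; this branch)]
13. ~(~q | ~r), 1   [~[]-rule on 8: fresh world 1, 0R1]
14. q, 1   [~|-rule on 13]
15. r, 1   [~|-rule on 13]
16. ~((q | ~p) & ~p), 1   [~<>-rule on 3 via 0R1]
17. ~q | ~r, 1   [[]-rule on 4 via 0R1]
18. ~[](~q | ~r), 1   [~<>-rule on 5 via 0R1]
19. p, 1   [~&-rule on 16 (branches; this branch)]
20. ~r, 1   [|-rule on 17 (branches; this branch)]
Accessibility: 0R0, 0R1, 1R0, 1R1
Branch closes: r and ~r both at 1.
Every branch of the negation's tableau closes; the branch above is one of them.

Yes, valid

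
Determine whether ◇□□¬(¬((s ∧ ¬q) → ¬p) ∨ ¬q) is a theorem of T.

Invalid (countermodel exists)

Tableau for the negation ¬◇□□¬(¬((s ∧ ¬q) → ¬p) ∨ ¬q):
1. ¬◇□□¬(¬((s ∧ ¬q) → ¬p) ∨ ¬q), u
2. ¬□□¬(¬((s ∧ ¬q) → ¬p) ∨ ¬q), u   [¬◇-rule on 1 via uRu]
3. ¬□¬(¬((s ∧ ¬q) → ¬p) ∨ ¬q), v   [¬□-rule on 2: fresh world v, uRv]
4. ¬□□¬(¬((s ∧ ¬q) → ¬p) ∨ ¬q), v   [¬◇-rule on 1 via uRv]
5. ¬((s ∧ ¬q) → ¬p) ∨ ¬q, w   [¬□-rule on 3: fresh world w, vRw]
6. ¬q, w   [∨-rule on 5 (branches; this branch)]
7. ¬□¬(¬((s ∧ ¬q) → ¬p) ∨ ¬q), x   [¬□-rule on 4: fresh world x, vRx]
8. ¬((s ∧ ¬q) → ¬p) ∨ ¬q, y   [¬□-rule on 7: fresh world y, xRy]
9. ¬q, y   [∨-rule on 8 (branches; this branch)]
Accessibility: uRu, uRv, vRv, vRw, vRx, wRw, xRx, xRy, yRy
The negation has an open branch (countermodel exists).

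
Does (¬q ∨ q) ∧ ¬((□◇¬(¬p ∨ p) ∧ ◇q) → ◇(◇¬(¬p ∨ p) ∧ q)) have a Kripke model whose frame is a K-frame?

No, unsatisfiable

1. (¬q ∨ q) ∧ ¬((□◇¬(¬p ∨ p) ∧ ◇q) → ◇(◇¬(¬p ∨ p) ∧ q)), 0
2. ¬q ∨ q, 0   [∧-rule on 1]
3. ¬((□◇¬(¬p ∨ p) ∧ ◇q) → ◇(◇¬(¬p ∨ p) ∧ q)), 0   [∧-rule on 1]
4. □◇¬(¬p ∨ p) ∧ ◇q, 0   [¬→-rule on 3]
5. ¬◇(◇¬(¬p ∨ p) ∧ q), 0   [¬→-rule on 3]
6. □◇¬(¬p ∨ p), 0   [∧-rule on 4]
7. ◇q, 0   [∧-rule on 4]
8. q, 0   [∨-rule on 2 (branches; this branch)]
9. q, 1   [◇-rule on 7: fresh world 1, 0R1]
10. ¬(◇¬(¬p ∨ p) ∧ q), 1   [¬◇-rule on 5 via 0R1]
11. ◇¬(¬p ∨ p), 1   [□-rule on 6 via 0R1]
12. ¬◇¬(¬p ∨ p), 1   [¬∧-rule on 10 (branches; this branch)]
13. ¬(¬p ∨ p), 2   [◇-rule on 11: fresh world 2, 1R2]
14. p, 2   [¬∨-rule on 13]
15. ¬p, 2   [¬∨-rule on 13]
Accessibility: 0R1, 1R2
Branch closes: p and ¬p both at 2.
(One branch shown.) All branches close.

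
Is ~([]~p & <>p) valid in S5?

Tableau for the negation []~p & <>p:
1. []~p & <>p, u
2. []~p, u   [&-rule on 1]
3. <>p, u   [&-rule on 1]
4. ~p, u   [[]-rule on 2 via uRu]
5. p, v   [<>-rule on 3: fresh world v, uRv]
6. ~p, v   [[]-rule on 2 via uRv]
Accessibility: uRu, uRv, vRu, vRv
Branch closes: p and ~p both at v.
Every branch of the negation's tableau closes; the branch above is one of them.

Valid in S5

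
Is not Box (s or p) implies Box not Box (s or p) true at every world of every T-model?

Tableau for the negation not (not Box (s or p) implies Box not Box (s or p)):
1. not (not Box (s or p) implies Box not Box (s or p)), 0
2. not Box (s or p), 0   [neg-implies-rule on 1]
3. not Box not Box (s or p), 0   [neg-implies-rule on 1]
4. not (s or p), 1   [neg-Box-rule on 2: fresh world 1, 0R1]
5. not s, 1   [neg-or-rule on 4]
6. not p, 1   [neg-or-rule on 4]
7. Box (s or p), 2   [neg-Box-rule on 3: fresh world 2, 0R2]
8. s or p, 2   [Box-rule on 7 via 2R2]
9. p, 2   [or-rule on 8 (branches; this branch)]
Accessibility: 0R0, 0R1, 0R2, 1R1, 2R2
The negation has an open branch (countermodel exists).

No, not valid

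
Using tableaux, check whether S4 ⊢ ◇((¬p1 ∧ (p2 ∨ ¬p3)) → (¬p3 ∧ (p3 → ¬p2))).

No, not valid

Tableau for the negation ¬◇((¬p1 ∧ (p2 ∨ ¬p3)) → (¬p3 ∧ (p3 → ¬p2))):
1. ¬◇((¬p1 ∧ (p2 ∨ ¬p3)) → (¬p3 ∧ (p3 → ¬p2))), 0
2. ¬((¬p1 ∧ (p2 ∨ ¬p3)) → (¬p3 ∧ (p3 → ¬p2))), 0   [¬◇-rule on 1 via 0R0]
3. ¬p1 ∧ (p2 ∨ ¬p3), 0   [¬→-rule on 2]
4. ¬(¬p3 ∧ (p3 → ¬p2)), 0   [¬→-rule on 2]
5. ¬p1, 0   [∧-rule on 3]
6. p2 ∨ ¬p3, 0   [∧-rule on 3]
7. ¬(p3 → ¬p2), 0   [¬∧-rule on 4 (branches; this branch)]
8. p3, 0   [¬→-rule on 7]
9. p2, 0   [¬→-rule on 7]
Accessibility: 0R0
The negation has an open branch (countermodel exists).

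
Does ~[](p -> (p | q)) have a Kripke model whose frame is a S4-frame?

1. ~[](p -> (p | q)), 0
2. ~(p -> (p | q)), 1
3. p, 1
4. ~(p | q), 1
5. ~p, 1
6. ~q, 1
Accessibility: 0R0, 0R1, 1R1
Branch closes: p and ~p both at 1.
(One branch shown.) All branches close.

No, unsatisfiable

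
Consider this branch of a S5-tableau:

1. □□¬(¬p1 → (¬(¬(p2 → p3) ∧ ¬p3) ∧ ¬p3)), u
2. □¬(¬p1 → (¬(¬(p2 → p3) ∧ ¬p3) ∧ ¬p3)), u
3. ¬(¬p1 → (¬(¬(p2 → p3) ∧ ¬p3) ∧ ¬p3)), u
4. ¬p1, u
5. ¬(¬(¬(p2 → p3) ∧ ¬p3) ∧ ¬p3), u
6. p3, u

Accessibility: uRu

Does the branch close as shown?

Open

No atom appears with both signs at the same world.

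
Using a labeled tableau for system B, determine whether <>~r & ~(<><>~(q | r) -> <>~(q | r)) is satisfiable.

Yes, satisfiable

1. <>~r & ~(<><>~(q | r) -> <>~(q | r)), 0
2. <>~r, 0   [&-rule on 1]
3. ~(<><>~(q | r) -> <>~(q | r)), 0   [&-rule on 1]
4. <><>~(q | r), 0   [~->-rule on 3]
5. ~<>~(q | r), 0   [~->-rule on 3]
6. q | r, 0   [~<>-rule on 5 via 0R0]
7. r, 0   [|-rule on 6 (branches; this branch)]
8. ~r, 1   [<>-rule on 2: fresh world 1, 0R1]
9. q | r, 1   [~<>-rule on 5 via 0R1]
10. q, 1   [|-rule on 9 (branches; this branch)]
11. <>~(q | r), 2   [<>-rule on 4: fresh world 2, 0R2]
12. q | r, 2   [~<>-rule on 5 via 0R2]
13. r, 2   [|-rule on 12 (branches; this branch)]
14. ~(q | r), 3   [<>-rule on 11: fresh world 3, 2R3]
15. ~q, 3   [~|-rule on 14]
16. ~r, 3   [~|-rule on 14]
Accessibility: 0R0, 0R1, 0R2, 1R0, 1R1, 2R0, 2R2, 2R3, 3R2, 3R3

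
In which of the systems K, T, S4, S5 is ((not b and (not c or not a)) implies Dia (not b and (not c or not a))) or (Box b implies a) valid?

T, S4, S5

T-tableau for the negation not (((not b and (not c or not a)) implies Dia (not b and (not c or not a))) or (Box b implies a)):
1. not (((not b and (not c or not a)) implies Dia (not b and (not c or not a))) or (Box b implies a)), w0
2. not ((not b and (not c or not a)) implies Dia (not b and (not c or not a))), w0
3. not (Box b implies a), w0
4. not b and (not c or not a), w0
5. not Dia (not b and (not c or not a)), w0
6. Box b, w0
7. not a, w0
8. not b, w0
9. not c or not a, w0
10. not (not b and (not c or not a)), w0
11. b, w0
Accessibility: w0Rw0
Branch closes: b and not b both at w0.
Every branch closes (one shown): valid in T, hence also in S4, S5 (every theorem of T is a theorem of S4 and S5).
K-tableau for the negation not (((not b and (not c or not a)) implies Dia (not b and (not c or not a))) or (Box b implies a)):
1. not (((not b and (not c or not a)) implies Dia (not b and (not c or not a))) or (Box b implies a)), w0
2. not ((not b and (not c or not a)) implies Dia (not b and (not c or not a))), w0
3. not (Box b implies a), w0
4. not b and (not c or not a), w0
5. not Dia (not b and (not c or not a)), w0
6. Box b, w0
7. not a, w0
8. not b, w0
9. not c or not a, w0
Complete open branch: countermodel on a K-frame, so not valid in K.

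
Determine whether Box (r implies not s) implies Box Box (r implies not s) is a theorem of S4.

Valid

Tableau for the negation not (Box (r implies not s) implies Box Box (r implies not s)):
1. not (Box (r implies not s) implies Box Box (r implies not s)), 0
2. Box (r implies not s), 0
3. not Box Box (r implies not s), 0
4. r implies not s, 0
5. not s, 0
6. not Box (r implies not s), 1
7. r implies not s, 1
8. not s, 1
9. not (r implies not s), 2
10. r, 2
11. s, 2
12. r implies not s, 2
13. not s, 2
Accessibility: 0R0, 0R1, 0R2, 1R1, 1R2, 2R2
Branch closes: s and not s both at 2.
All branches of the negation close; one closing branch shown above.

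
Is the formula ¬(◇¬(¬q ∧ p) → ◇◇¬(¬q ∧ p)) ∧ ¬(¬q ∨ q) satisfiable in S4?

1. ¬(◇¬(¬q ∧ p) → ◇◇¬(¬q ∧ p)) ∧ ¬(¬q ∨ q), 0
2. ¬(◇¬(¬q ∧ p) → ◇◇¬(¬q ∧ p)), 0
3. ¬(¬q ∨ q), 0
4. ◇¬(¬q ∧ p), 0
5. ¬◇◇¬(¬q ∧ p), 0
6. q, 0
7. ¬q, 0
Accessibility: 0R0
Branch closes: q and ¬q both at 0.
All branches of the tableau close; one closing branch shown above.

No, unsatisfiable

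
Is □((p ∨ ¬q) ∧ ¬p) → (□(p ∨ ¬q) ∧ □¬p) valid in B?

Yes, valid

Tableau for the negation ¬(□((p ∨ ¬q) ∧ ¬p) → (□(p ∨ ¬q) ∧ □¬p)):
1. ¬(□((p ∨ ¬q) ∧ ¬p) → (□(p ∨ ¬q) ∧ □¬p)), u
2. □((p ∨ ¬q) ∧ ¬p), u
3. ¬(□(p ∨ ¬q) ∧ □¬p), u
4. (p ∨ ¬q) ∧ ¬p, u
5. p ∨ ¬q, u
6. ¬p, u
7. ¬□(p ∨ ¬q), u
8. ¬q, u
9. ¬(p ∨ ¬q), v
10. ¬p, v
11. q, v
12. (p ∨ ¬q) ∧ ¬p, v
13. p ∨ ¬q, v
14. ¬q, v
Accessibility: uRu, uRv, vRu, vRv
Branch closes: q and ¬q both at v.
Every branch of the negation's tableau closes; the branch above is one of them.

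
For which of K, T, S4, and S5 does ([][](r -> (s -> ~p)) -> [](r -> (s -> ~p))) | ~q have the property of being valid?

T-tableau for the negation ~(([][](r -> (s -> ~p)) -> [](r -> (s -> ~p))) | ~q):
1. ~(([][](r -> (s -> ~p)) -> [](r -> (s -> ~p))) | ~q), w0
2. ~([][](r -> (s -> ~p)) -> [](r -> (s -> ~p))), w0   [~|-rule on 1]
3. q, w0   [~|-rule on 1]
4. [][](r -> (s -> ~p)), w0   [~->-rule on 2]
5. ~[](r -> (s -> ~p)), w0   [~->-rule on 2]
6. [](r -> (s -> ~p)), w0   [[]-rule on 4 via w0Rw0]
7. r -> (s -> ~p), w0   [[]-rule on 6 via w0Rw0]
8. s -> ~p, w0   [->-rule on 7 (branches; this branch)]
9. ~p, w0   [->-rule on 8 (branches; this branch)]
10. ~(r -> (s -> ~p)), w1   [~[]-rule on 5: fresh world w1, w0Rw1]
11. r, w1   [~->-rule on 10]
12. ~(s -> ~p), w1   [~->-rule on 10]
13. s, w1   [~->-rule on 12]
14. p, w1   [~->-rule on 12]
15. [](r -> (s -> ~p)), w1   [[]-rule on 4 via w0Rw1]
16. r -> (s -> ~p), w1   [[]-rule on 6 via w0Rw1]
17. s -> ~p, w1   [->-rule on 16 (branches; this branch)]
18. ~p, w1   [->-rule on 17 (branches; this branch)]
Accessibility: w0Rw0, w0Rw1, w1Rw1
Branch closes: p and ~p both at w1.
Every branch closes (one shown): valid in T, hence also in S4, S5 (every theorem of T is a theorem of S4 and S5).
K-tableau for the negation ~(([][](r -> (s -> ~p)) -> [](r -> (s -> ~p))) | ~q):
1. ~(([][](r -> (s -> ~p)) -> [](r -> (s -> ~p))) | ~q), w0
2. ~([][](r -> (s -> ~p)) -> [](r -> (s -> ~p))), w0   [~|-rule on 1]
3. q, w0   [~|-rule on 1]
4. [][](r -> (s -> ~p)), w0   [~->-rule on 2]
5. ~[](r -> (s -> ~p)), w0   [~->-rule on 2]
6. ~(r -> (s -> ~p)), w1   [~[]-rule on 5: fresh world w1, w0Rw1]
7. r, w1   [~->-rule on 6]
8. ~(s -> ~p), w1   [~->-rule on 6]
9. s, w1   [~->-rule on 8]
10. p, w1   [~->-rule on 8]
11. [](r -> (s -> ~p)), w1   [[]-rule on 4 via w0Rw1]
Accessibility: w0Rw1
Complete open branch: countermodel on a K-frame, so not valid in K.

T, S4, S5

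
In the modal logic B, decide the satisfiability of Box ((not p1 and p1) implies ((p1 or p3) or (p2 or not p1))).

1. Box ((not p1 and p1) implies ((p1 or p3) or (p2 or not p1))), u
2. (not p1 and p1) implies ((p1 or p3) or (p2 or not p1)), u   [Box-rule on 1 via uRu]
3. (p1 or p3) or (p2 or not p1), u   [implies-rule on 2 (branches; this branch)]
4. p2 or not p1, u   [or-rule on 3 (branches; this branch)]
5. not p1, u   [or-rule on 4 (branches; this branch)]
Accessibility: uRu

Yes, satisfiable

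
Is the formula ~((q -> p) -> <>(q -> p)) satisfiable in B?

Unsatisfiable (every branch closes)

1. ~((q -> p) -> <>(q -> p)), w0
2. q -> p, w0   [~->-rule on 1]
3. ~<>(q -> p), w0   [~->-rule on 1]
4. ~(q -> p), w0   [~<>-rule on 3 via w0Rw0]
5. q, w0   [~->-rule on 4]
6. ~p, w0   [~->-rule on 4]
7. p, w0   [->-rule on 2 (branches; this branch)]
Accessibility: w0Rw0
Branch closes: p and ~p both at w0.
(One branch shown.) All branches close.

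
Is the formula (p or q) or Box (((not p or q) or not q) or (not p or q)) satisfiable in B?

1. (p or q) or Box (((not p or q) or not q) or (not p or q)), w0
2. Box (((not p or q) or not q) or (not p or q)), w0   [or-rule on 1 (branches; this branch)]
3. ((not p or q) or not q) or (not p or q), w0   [Box-rule on 2 via w0Rw0]
4. not p or q, w0   [or-rule on 3 (branches; this branch)]
5. q, w0   [or-rule on 4 (branches; this branch)]
Accessibility: w0Rw0

Satisfiable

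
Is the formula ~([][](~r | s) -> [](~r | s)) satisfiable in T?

1. ~([][](~r | s) -> [](~r | s)), u
2. [][](~r | s), u
3. ~[](~r | s), u
4. [](~r | s), u
5. ~r | s, u
6. s, u
7. ~(~r | s), v
8. r, v
9. ~s, v
10. [](~r | s), v
11. ~r | s, v
12. s, v
Accessibility: uRu, uRv, vRv
Branch closes: s and ~s both at v.
Every branch closes; the branch above is one of them.

Unsatisfiable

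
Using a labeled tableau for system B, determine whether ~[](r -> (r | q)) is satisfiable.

Unsatisfiable (every branch closes)

1. ~[](r -> (r | q)), u
2. ~(r -> (r | q)), v
3. r, v
4. ~(r | q), v
5. ~r, v
6. ~q, v
Accessibility: uRu, uRv, vRu, vRv
Branch closes: r and ~r both at v.
(One branch shown.) All branches close.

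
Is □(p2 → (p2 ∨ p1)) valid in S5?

Tableau for the negation ¬□(p2 → (p2 ∨ p1)):
1. ¬□(p2 → (p2 ∨ p1)), 0
2. ¬(p2 → (p2 ∨ p1)), 1
3. p2, 1
4. ¬(p2 ∨ p1), 1
5. ¬p2, 1
6. ¬p1, 1
Accessibility: 0R0, 0R1, 1R0, 1R1
Branch closes: p2 and ¬p2 both at 1.
Every branch of the negation's tableau closes; the branch above is one of them.

Valid in S5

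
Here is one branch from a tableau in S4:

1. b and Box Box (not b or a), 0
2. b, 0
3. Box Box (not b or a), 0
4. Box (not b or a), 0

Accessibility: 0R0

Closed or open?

Not closed

There is no literal clash: for every atom and world, at most one sign appears.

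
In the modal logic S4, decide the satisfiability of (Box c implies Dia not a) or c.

Satisfiable

1. (Box c implies Dia not a) or c, 0
2. c, 0
Accessibility: 0R0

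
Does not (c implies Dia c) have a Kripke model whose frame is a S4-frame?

Unsatisfiable

1. not (c implies Dia c), u
2. c, u   [neg-implies-rule on 1]
3. not Dia c, u   [neg-implies-rule on 1]
4. not c, u   [neg-Dia-rule on 3 via uRu]
Accessibility: uRu
Branch closes: c and not c both at u.
(One branch shown.) All branches close.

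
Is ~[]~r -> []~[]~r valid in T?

Invalid (countermodel exists)

Tableau for the negation ~(~[]~r -> []~[]~r):
1. ~(~[]~r -> []~[]~r), w0
2. ~[]~r, w0   [~->-rule on 1]
3. ~[]~[]~r, w0   [~->-rule on 1]
4. r, w1   [~[]-rule on 2: fresh world w1, w0Rw1]
5. []~r, w2   [~[]-rule on 3: fresh world w2, w0Rw2]
6. ~r, w2   [[]-rule on 5 via w2Rw2]
Accessibility: w0Rw0, w0Rw1, w0Rw2, w1Rw1, w2Rw2
The negation has an open branch (countermodel exists).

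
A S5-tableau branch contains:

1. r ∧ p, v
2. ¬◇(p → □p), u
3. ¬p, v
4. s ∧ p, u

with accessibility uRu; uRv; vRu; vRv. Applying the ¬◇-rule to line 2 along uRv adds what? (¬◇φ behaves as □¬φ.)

¬(p → □p), v

¬◇φ behaves as □¬φ: propagate the negated body to each accessible world.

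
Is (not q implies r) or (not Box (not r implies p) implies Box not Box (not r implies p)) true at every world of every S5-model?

Tableau for the negation not ((not q implies r) or (not Box (not r implies p) implies Box not Box (not r implies p))):
1. not ((not q implies r) or (not Box (not r implies p) implies Box not Box (not r implies p))), w0
2. not (not q implies r), w0
3. not (not Box (not r implies p) implies Box not Box (not r implies p)), w0
4. not q, w0
5. not r, w0
6. not Box (not r implies p), w0
7. not Box not Box (not r implies p), w0
8. not (not r implies p), w1
9. not r, w1
10. not p, w1
11. Box (not r implies p), w2
12. not r implies p, w0
13. not r implies p, w1
14. not r implies p, w2
15. p, w0
16. p, w1
Accessibility: w0Rw0, w0Rw1, w0Rw2, w1Rw0, w1Rw1, w1Rw2, w2Rw0, w2Rw1, w2Rw2
Branch closes: p and not p both at w1.
Every branch of the negation's tableau closes; the branch above is one of them.

Valid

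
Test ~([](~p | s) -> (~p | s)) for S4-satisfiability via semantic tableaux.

1. ~([](~p | s) -> (~p | s)), 0
2. [](~p | s), 0   [~->-rule on 1]
3. ~(~p | s), 0   [~->-rule on 1]
4. p, 0   [~|-rule on 3]
5. ~s, 0   [~|-rule on 3]
6. ~p | s, 0   [[]-rule on 2 via 0R0]
7. s, 0   [|-rule on 6 (branches; this branch)]
Accessibility: 0R0
Branch closes: s and ~s both at 0.
(One branch shown.) All branches close.

Unsatisfiable (every branch closes)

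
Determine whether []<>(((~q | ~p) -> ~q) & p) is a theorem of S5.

No, not valid

Tableau for the negation ~[]<>(((~q | ~p) -> ~q) & p):
1. ~[]<>(((~q | ~p) -> ~q) & p), u
2. ~<>(((~q | ~p) -> ~q) & p), v
3. ~(((~q | ~p) -> ~q) & p), u
4. ~(((~q | ~p) -> ~q) & p), v
5. ~p, u
6. ~p, v
Accessibility: uRu, uRv, vRu, vRv
The negation has an open branch (countermodel exists).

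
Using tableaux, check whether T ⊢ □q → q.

Tableau for the negation ¬(□q → q):
1. ¬(□q → q), w0
2. □q, w0
3. ¬q, w0
4. q, w0
Accessibility: w0Rw0
Branch closes: q and ¬q both at w0.
All branches of the negation close; one closing branch shown above.

Valid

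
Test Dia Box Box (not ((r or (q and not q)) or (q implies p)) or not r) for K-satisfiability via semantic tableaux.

1. Dia Box Box (not ((r or (q and not q)) or (q implies p)) or not r), u
2. Box Box (not ((r or (q and not q)) or (q implies p)) or not r), v   [Dia-rule on 1: fresh world v, uRv]
Accessibility: uRv

Satisfiable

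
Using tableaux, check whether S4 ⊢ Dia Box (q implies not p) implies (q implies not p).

Tableau for the negation not (Dia Box (q implies not p) implies (q implies not p)):
1. not (Dia Box (q implies not p) implies (q implies not p)), u
2. Dia Box (q implies not p), u
3. not (q implies not p), u
4. q, u
5. p, u
6. Box (q implies not p), v
7. q implies not p, v
8. not p, v
Accessibility: uRu, uRv, vRv
The negation has an open branch (countermodel exists).

Not valid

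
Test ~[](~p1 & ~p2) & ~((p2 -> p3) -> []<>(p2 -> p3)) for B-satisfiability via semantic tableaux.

Unsatisfiable

1. ~[](~p1 & ~p2) & ~((p2 -> p3) -> []<>(p2 -> p3)), 0
2. ~[](~p1 & ~p2), 0
3. ~((p2 -> p3) -> []<>(p2 -> p3)), 0
4. p2 -> p3, 0
5. ~[]<>(p2 -> p3), 0
6. p3, 0
7. ~(~p1 & ~p2), 1
8. p2, 1
9. ~<>(p2 -> p3), 2
10. ~(p2 -> p3), 0
11. p2, 0
12. ~p3, 0
Accessibility: 0R0, 0R1, 0R2, 1R0, 1R1, 2R0, 2R2
Branch closes: p3 and ~p3 both at 0.
(One branch shown.) All branches close.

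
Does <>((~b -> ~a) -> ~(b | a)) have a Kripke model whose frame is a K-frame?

1. <>((~b -> ~a) -> ~(b | a)), 0
2. (~b -> ~a) -> ~(b | a), 1
3. ~(b | a), 1
4. ~b, 1
5. ~a, 1
Accessibility: 0R1

Satisfiable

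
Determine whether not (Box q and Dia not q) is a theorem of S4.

Valid in S4

Tableau for the negation Box q and Dia not q:
1. Box q and Dia not q, u
2. Box q, u
3. Dia not q, u
4. q, u
5. not q, v
6. q, v
Accessibility: uRu, uRv, vRv
Branch closes: q and not q both at v.
Every branch of the negation's tableau closes; the branch above is one of them.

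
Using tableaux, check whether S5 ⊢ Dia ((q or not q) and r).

Invalid (countermodel exists)

Tableau for the negation not Dia ((q or not q) and r):
1. not Dia ((q or not q) and r), u
2. not ((q or not q) and r), u   [neg-Dia-rule on 1 via uRu]
3. not r, u   [neg-and-rule on 2 (branches; this branch)]
Accessibility: uRu
The negation has an open branch (countermodel exists).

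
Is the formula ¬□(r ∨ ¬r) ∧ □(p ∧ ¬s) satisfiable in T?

Unsatisfiable

1. ¬□(r ∨ ¬r) ∧ □(p ∧ ¬s), u
2. ¬□(r ∨ ¬r), u
3. □(p ∧ ¬s), u
4. p ∧ ¬s, u
5. p, u
6. ¬s, u
7. ¬(r ∨ ¬r), v
8. ¬r, v
9. r, v
Accessibility: uRu, uRv, vRv
Branch closes: r and ¬r both at v.
Every branch closes; the branch above is one of them.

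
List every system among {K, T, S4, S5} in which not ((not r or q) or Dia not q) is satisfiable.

K-tableau for the formula:
1. not ((not r or q) or Dia not q), w0
2. not (not r or q), w0
3. not Dia not q, w0
4. r, w0
5. not q, w0
Complete open branch: satisfiable in K.
T-tableau for the formula:
1. not ((not r or q) or Dia not q), w0
2. not (not r or q), w0
3. not Dia not q, w0
4. r, w0
5. not q, w0
6. q, w0
Accessibility: w0Rw0
Branch closes: q and not q both at w0.
Every branch closes (one shown): unsatisfiable in T, hence also in S4, S5 (every S4/S5-frame is a T-frame).

K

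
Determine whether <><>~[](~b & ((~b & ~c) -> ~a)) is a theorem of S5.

Invalid (countermodel exists)

Tableau for the negation ~<><>~[](~b & ((~b & ~c) -> ~a)):
1. ~<><>~[](~b & ((~b & ~c) -> ~a)), 0
2. ~<>~[](~b & ((~b & ~c) -> ~a)), 0
3. [](~b & ((~b & ~c) -> ~a)), 0
4. ~b & ((~b & ~c) -> ~a), 0
5. ~b, 0
6. (~b & ~c) -> ~a, 0
7. ~a, 0
Accessibility: 0R0
The negation has an open branch (countermodel exists).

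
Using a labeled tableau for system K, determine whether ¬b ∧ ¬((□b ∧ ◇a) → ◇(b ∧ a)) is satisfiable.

1. ¬b ∧ ¬((□b ∧ ◇a) → ◇(b ∧ a)), w0
2. ¬b, w0
3. ¬((□b ∧ ◇a) → ◇(b ∧ a)), w0
4. □b ∧ ◇a, w0
5. ¬◇(b ∧ a), w0
6. □b, w0
7. ◇a, w0
8. a, w1
9. ¬(b ∧ a), w1
10. b, w1
11. ¬a, w1
Accessibility: w0Rw1
Branch closes: a and ¬a both at w1.
Every branch closes; the branch above is one of them.

Unsatisfiable (every branch closes)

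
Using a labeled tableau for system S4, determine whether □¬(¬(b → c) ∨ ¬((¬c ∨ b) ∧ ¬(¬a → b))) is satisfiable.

1. □¬(¬(b → c) ∨ ¬((¬c ∨ b) ∧ ¬(¬a → b))), u
2. ¬(¬(b → c) ∨ ¬((¬c ∨ b) ∧ ¬(¬a → b))), u   [□-rule on 1 via uRu]
3. b → c, u   [¬∨-rule on 2]
4. (¬c ∨ b) ∧ ¬(¬a → b), u   [¬∨-rule on 2]
5. ¬c ∨ b, u   [∧-rule on 4]
6. ¬(¬a → b), u   [∧-rule on 4]
7. ¬a, u   [¬→-rule on 6]
8. ¬b, u   [¬→-rule on 6]
9. ¬c, u   [∨-rule on 5 (branches; this branch)]
Accessibility: uRu

Satisfiable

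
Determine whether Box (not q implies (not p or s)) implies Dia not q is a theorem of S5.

Tableau for the negation not (Box (not q implies (not p or s)) implies Dia not q):
1. not (Box (not q implies (not p or s)) implies Dia not q), 0
2. Box (not q implies (not p or s)), 0   [neg-implies-rule on 1]
3. not Dia not q, 0   [neg-implies-rule on 1]
4. not q implies (not p or s), 0   [Box-rule on 2 via 0R0]
5. q, 0   [neg-Dia-rule on 3 via 0R0]
6. not p or s, 0   [implies-rule on 4 (branches; this branch)]
7. s, 0   [or-rule on 6 (branches; this branch)]
Accessibility: 0R0
The negation has an open branch (countermodel exists).

Invalid (countermodel exists)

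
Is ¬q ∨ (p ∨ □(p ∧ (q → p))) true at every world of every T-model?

Tableau for the negation ¬(¬q ∨ (p ∨ □(p ∧ (q → p)))):
1. ¬(¬q ∨ (p ∨ □(p ∧ (q → p)))), 0
2. q, 0   [¬∨-rule on 1]
3. ¬(p ∨ □(p ∧ (q → p))), 0   [¬∨-rule on 1]
4. ¬p, 0   [¬∨-rule on 3]
5. ¬□(p ∧ (q → p)), 0   [¬∨-rule on 3]
6. ¬(p ∧ (q → p)), 1   [¬□-rule on 5: fresh world 1, 0R1]
7. ¬(q → p), 1   [¬∧-rule on 6 (branches; this branch)]
8. q, 1   [¬→-rule on 7]
9. ¬p, 1   [¬→-rule on 7]
Accessibility: 0R0, 0R1, 1R1
The negation has an open branch (countermodel exists).

Invalid (countermodel exists)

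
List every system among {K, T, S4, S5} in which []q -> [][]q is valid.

T-tableau for the negation ~([]q -> [][]q):
1. ~([]q -> [][]q), u
2. []q, u
3. ~[][]q, u
4. q, u
5. ~[]q, v
6. q, v
7. ~q, w
Accessibility: uRu, uRv, vRv, vRw, wRw
Complete open branch: countermodel on a T-frame, so not valid in T, nor in K (the same frame is also a K-frame).
S4-tableau for the negation ~([]q -> [][]q):
1. ~([]q -> [][]q), u
2. []q, u
3. ~[][]q, u
4. q, u
5. ~[]q, v
6. q, v
7. ~q, w
8. q, w
Accessibility: uRu, uRv, uRw, vRv, vRw, wRw
Branch closes: q and ~q both at w.
Every branch closes (one shown): valid in S4, hence also in S5 (every theorem of S4 is a theorem of S5).

S4, S5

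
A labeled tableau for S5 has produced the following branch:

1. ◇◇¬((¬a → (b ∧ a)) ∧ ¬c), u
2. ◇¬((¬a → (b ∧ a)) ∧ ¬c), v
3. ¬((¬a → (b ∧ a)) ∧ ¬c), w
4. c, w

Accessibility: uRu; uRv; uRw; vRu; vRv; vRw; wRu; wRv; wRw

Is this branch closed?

There is no literal clash: for every atom and world, at most one sign appears.

No, open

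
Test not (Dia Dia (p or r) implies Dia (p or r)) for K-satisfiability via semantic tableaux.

1. not (Dia Dia (p or r) implies Dia (p or r)), 0
2. Dia Dia (p or r), 0   [neg-implies-rule on 1]
3. not Dia (p or r), 0   [neg-implies-rule on 1]
4. Dia (p or r), 1   [Dia-rule on 2: fresh world 1, 0R1]
5. not (p or r), 1   [neg-Dia-rule on 3 via 0R1]
6. not p, 1   [neg-or-rule on 5]
7. not r, 1   [neg-or-rule on 5]
8. p or r, 2   [Dia-rule on 4: fresh world 2, 1R2]
9. r, 2   [or-rule on 8 (branches; this branch)]
Accessibility: 0R1, 1R2

Satisfiable (open branch found)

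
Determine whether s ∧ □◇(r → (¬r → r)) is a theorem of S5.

Invalid (countermodel exists)

Tableau for the negation ¬(s ∧ □◇(r → (¬r → r))):
1. ¬(s ∧ □◇(r → (¬r → r))), 0
2. ¬s, 0
Accessibility: 0R0
The negation has an open branch (countermodel exists).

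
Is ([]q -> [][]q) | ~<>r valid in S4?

Tableau for the negation ~(([]q -> [][]q) | ~<>r):
1. ~(([]q -> [][]q) | ~<>r), 0
2. ~([]q -> [][]q), 0   [~|-rule on 1]
3. <>r, 0   [~|-rule on 1]
4. []q, 0   [~->-rule on 2]
5. ~[][]q, 0   [~->-rule on 2]
6. q, 0   [[]-rule on 4 via 0R0]
7. r, 1   [<>-rule on 3: fresh world 1, 0R1]
8. q, 1   [[]-rule on 4 via 0R1]
9. ~[]q, 2   [~[]-rule on 5: fresh world 2, 0R2]
10. q, 2   [[]-rule on 4 via 0R2]
11. ~q, 3   [~[]-rule on 9: fresh world 3, 2R3]
12. q, 3   [[]-rule on 4 via 0R3]
Accessibility: 0R0, 0R1, 0R2, 0R3, 1R1, 2R2, 2R3, 3R3
Branch closes: q and ~q both at 3.
All branches of the negation close; one closing branch shown above.

Valid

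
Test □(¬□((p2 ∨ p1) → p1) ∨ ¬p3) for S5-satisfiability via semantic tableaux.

Yes, satisfiable

1. □(¬□((p2 ∨ p1) → p1) ∨ ¬p3), w0
2. ¬□((p2 ∨ p1) → p1) ∨ ¬p3, w0
3. ¬p3, w0
Accessibility: w0Rw0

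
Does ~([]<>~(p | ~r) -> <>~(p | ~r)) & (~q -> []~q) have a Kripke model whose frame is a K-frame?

Yes, satisfiable

1. ~([]<>~(p | ~r) -> <>~(p | ~r)) & (~q -> []~q), w0
2. ~([]<>~(p | ~r) -> <>~(p | ~r)), w0
3. ~q -> []~q, w0
4. []<>~(p | ~r), w0
5. ~<>~(p | ~r), w0
6. []~q, w0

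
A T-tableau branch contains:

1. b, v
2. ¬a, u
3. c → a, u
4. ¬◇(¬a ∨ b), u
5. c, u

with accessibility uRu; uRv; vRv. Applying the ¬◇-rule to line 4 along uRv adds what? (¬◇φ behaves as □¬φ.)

¬◇φ behaves as □¬φ: propagate the negated body to each accessible world.

¬(¬a ∨ b), v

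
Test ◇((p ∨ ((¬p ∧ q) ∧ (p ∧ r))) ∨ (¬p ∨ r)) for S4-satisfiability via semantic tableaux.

Satisfiable

1. ◇((p ∨ ((¬p ∧ q) ∧ (p ∧ r))) ∨ (¬p ∨ r)), u
2. (p ∨ ((¬p ∧ q) ∧ (p ∧ r))) ∨ (¬p ∨ r), v   [◇-rule on 1: fresh world v, uRv]
3. ¬p ∨ r, v   [∨-rule on 2 (branches; this branch)]
4. r, v   [∨-rule on 3 (branches; this branch)]
Accessibility: uRu, uRv, vRv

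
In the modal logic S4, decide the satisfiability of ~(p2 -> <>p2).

Unsatisfiable

1. ~(p2 -> <>p2), w0
2. p2, w0
3. ~<>p2, w0
4. ~p2, w0
Accessibility: w0Rw0
Branch closes: p2 and ~p2 both at w0.
Every branch closes; the branch above is one of them.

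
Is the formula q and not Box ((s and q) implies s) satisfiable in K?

1. q and not Box ((s and q) implies s), w0
2. q, w0
3. not Box ((s and q) implies s), w0
4. not ((s and q) implies s), w1
5. s and q, w1
6. not s, w1
7. s, w1
8. q, w1
Accessibility: w0Rw1
Branch closes: s and not s both at w1.
All branches of the tableau close; one closing branch shown above.

Unsatisfiable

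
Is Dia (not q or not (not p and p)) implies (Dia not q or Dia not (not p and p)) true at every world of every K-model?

Valid

Tableau for the negation not (Dia (not q or not (not p and p)) implies (Dia not q or Dia not (not p and p))):
1. not (Dia (not q or not (not p and p)) implies (Dia not q or Dia not (not p and p))), w0
2. Dia (not q or not (not p and p)), w0
3. not (Dia not q or Dia not (not p and p)), w0
4. not Dia not q, w0
5. not Dia not (not p and p), w0
6. not q or not (not p and p), w1
7. q, w1
8. not p and p, w1
9. not p, w1
10. p, w1
Accessibility: w0Rw1
Branch closes: p and not p both at w1.
All branches of the negation close; one closing branch shown above.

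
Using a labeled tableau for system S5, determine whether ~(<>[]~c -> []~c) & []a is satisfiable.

Unsatisfiable (every branch closes)

1. ~(<>[]~c -> []~c) & []a, w0
2. ~(<>[]~c -> []~c), w0
3. []a, w0
4. <>[]~c, w0
5. ~[]~c, w0
6. a, w0
7. []~c, w1
8. a, w1
9. ~c, w0
10. ~c, w1
11. c, w2
12. a, w2
13. ~c, w2
Accessibility: w0Rw0, w0Rw1, w0Rw2, w1Rw0, w1Rw1, w1Rw2, w2Rw0, w2Rw1, w2Rw2
Branch closes: c and ~c both at w2.
Every branch closes; the branch above is one of them.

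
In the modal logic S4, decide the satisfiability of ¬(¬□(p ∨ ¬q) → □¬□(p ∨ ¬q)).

Yes, satisfiable

1. ¬(¬□(p ∨ ¬q) → □¬□(p ∨ ¬q)), 0
2. ¬□(p ∨ ¬q), 0
3. ¬□¬□(p ∨ ¬q), 0
4. ¬(p ∨ ¬q), 1
5. ¬p, 1
6. q, 1
7. □(p ∨ ¬q), 2
8. p ∨ ¬q, 2
9. ¬q, 2
Accessibility: 0R0, 0R1, 0R2, 1R1, 2R2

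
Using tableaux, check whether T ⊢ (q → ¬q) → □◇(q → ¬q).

Invalid (countermodel exists)

Tableau for the negation ¬((q → ¬q) → □◇(q → ¬q)):
1. ¬((q → ¬q) → □◇(q → ¬q)), u
2. q → ¬q, u
3. ¬□◇(q → ¬q), u
4. ¬q, u
5. ¬◇(q → ¬q), v
6. ¬(q → ¬q), v
7. q, v
Accessibility: uRu, uRv, vRv
The negation has an open branch (countermodel exists).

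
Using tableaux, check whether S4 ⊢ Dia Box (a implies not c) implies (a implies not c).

Tableau for the negation not (Dia Box (a implies not c) implies (a implies not c)):
1. not (Dia Box (a implies not c) implies (a implies not c)), u
2. Dia Box (a implies not c), u
3. not (a implies not c), u
4. a, u
5. c, u
6. Box (a implies not c), v
7. a implies not c, v
8. not c, v
Accessibility: uRu, uRv, vRv
The negation has an open branch (countermodel exists).

Not valid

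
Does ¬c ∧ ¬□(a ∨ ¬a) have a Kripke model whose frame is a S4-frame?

1. ¬c ∧ ¬□(a ∨ ¬a), u
2. ¬c, u
3. ¬□(a ∨ ¬a), u
4. ¬(a ∨ ¬a), v
5. ¬a, v
6. a, v
Accessibility: uRu, uRv, vRv
Branch closes: a and ¬a both at v.
All branches of the tableau close; one closing branch shown above.

Unsatisfiable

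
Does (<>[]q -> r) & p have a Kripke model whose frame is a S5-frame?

1. (<>[]q -> r) & p, w0
2. <>[]q -> r, w0   [&-rule on 1]
3. p, w0   [&-rule on 1]
4. r, w0   [->-rule on 2 (branches; this branch)]
Accessibility: w0Rw0

Satisfiable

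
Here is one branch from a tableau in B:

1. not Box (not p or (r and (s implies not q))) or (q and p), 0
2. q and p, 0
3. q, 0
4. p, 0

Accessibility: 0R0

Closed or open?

Not closed

No atom appears with both signs at the same world.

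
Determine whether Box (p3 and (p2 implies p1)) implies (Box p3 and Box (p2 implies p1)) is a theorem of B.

Tableau for the negation not (Box (p3 and (p2 implies p1)) implies (Box p3 and Box (p2 implies p1))):
1. not (Box (p3 and (p2 implies p1)) implies (Box p3 and Box (p2 implies p1))), u
2. Box (p3 and (p2 implies p1)), u
3. not (Box p3 and Box (p2 implies p1)), u
4. p3 and (p2 implies p1), u
5. p3, u
6. p2 implies p1, u
7. not Box (p2 implies p1), u
8. p1, u
9. not (p2 implies p1), v
10. p2, v
11. not p1, v
12. p3 and (p2 implies p1), v
13. p3, v
14. p2 implies p1, v
15. p1, v
Accessibility: uRu, uRv, vRu, vRv
Branch closes: p1 and not p1 both at v.
Every branch of the negation's tableau closes; the branch above is one of them.

Valid in B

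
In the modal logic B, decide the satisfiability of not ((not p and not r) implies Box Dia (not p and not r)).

Unsatisfiable

1. not ((not p and not r) implies Box Dia (not p and not r)), 0
2. not p and not r, 0
3. not Box Dia (not p and not r), 0
4. not p, 0
5. not r, 0
6. not Dia (not p and not r), 1
7. not (not p and not r), 0
8. not (not p and not r), 1
9. r, 0
Accessibility: 0R0, 0R1, 1R0, 1R1
Branch closes: r and not r both at 0.
All branches of the tableau close; one closing branch shown above.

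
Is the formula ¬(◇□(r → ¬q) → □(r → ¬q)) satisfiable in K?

1. ¬(◇□(r → ¬q) → □(r → ¬q)), w0
2. ◇□(r → ¬q), w0
3. ¬□(r → ¬q), w0
4. □(r → ¬q), w1
5. ¬(r → ¬q), w2
6. r, w2
7. q, w2
Accessibility: w0Rw1, w0Rw2

Satisfiable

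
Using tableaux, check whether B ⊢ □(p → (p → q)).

Invalid (countermodel exists)

Tableau for the negation ¬□(p → (p → q)):
1. ¬□(p → (p → q)), 0
2. ¬(p → (p → q)), 1
3. p, 1
4. ¬(p → q), 1
5. ¬q, 1
Accessibility: 0R0, 0R1, 1R0, 1R1
The negation has an open branch (countermodel exists).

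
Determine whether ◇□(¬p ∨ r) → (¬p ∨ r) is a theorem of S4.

Tableau for the negation ¬(◇□(¬p ∨ r) → (¬p ∨ r)):
1. ¬(◇□(¬p ∨ r) → (¬p ∨ r)), 0
2. ◇□(¬p ∨ r), 0
3. ¬(¬p ∨ r), 0
4. p, 0
5. ¬r, 0
6. □(¬p ∨ r), 1
7. ¬p ∨ r, 1
8. r, 1
Accessibility: 0R0, 0R1, 1R1
The negation has an open branch (countermodel exists).

Invalid (countermodel exists)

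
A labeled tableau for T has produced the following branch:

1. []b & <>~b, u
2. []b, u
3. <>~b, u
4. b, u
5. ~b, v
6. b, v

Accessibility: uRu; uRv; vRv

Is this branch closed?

Yes, closed

Both b and ~b appear at v.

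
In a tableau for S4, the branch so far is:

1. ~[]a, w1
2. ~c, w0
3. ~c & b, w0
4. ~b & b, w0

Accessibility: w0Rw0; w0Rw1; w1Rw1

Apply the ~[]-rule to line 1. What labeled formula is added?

a fresh world w2 with w1Rw2, and ~a at w2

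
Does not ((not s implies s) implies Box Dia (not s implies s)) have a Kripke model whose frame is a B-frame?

1. not ((not s implies s) implies Box Dia (not s implies s)), w0
2. not s implies s, w0   [neg-implies-rule on 1]
3. not Box Dia (not s implies s), w0   [neg-implies-rule on 1]
4. s, w0   [implies-rule on 2 (branches; this branch)]
5. not Dia (not s implies s), w1   [neg-Box-rule on 3: fresh world w1, w0Rw1]
6. not (not s implies s), w0   [neg-Dia-rule on 5 via w1Rw0]
7. not s, w0   [neg-implies-rule on 6]
Accessibility: w0Rw0, w0Rw1, w1Rw0, w1Rw1
Branch closes: s and not s both at w0.
(One branch shown.) All branches close.

Unsatisfiable (every branch closes)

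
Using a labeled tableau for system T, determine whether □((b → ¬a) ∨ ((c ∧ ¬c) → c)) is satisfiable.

Satisfiable

1. □((b → ¬a) ∨ ((c ∧ ¬c) → c)), w0
2. (b → ¬a) ∨ ((c ∧ ¬c) → c), w0   [□-rule on 1 via w0Rw0]
3. (c ∧ ¬c) → c, w0   [∨-rule on 2 (branches; this branch)]
4. c, w0   [→-rule on 3 (branches; this branch)]
Accessibility: w0Rw0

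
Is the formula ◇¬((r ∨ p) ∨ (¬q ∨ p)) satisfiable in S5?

1. ◇¬((r ∨ p) ∨ (¬q ∨ p)), u
2. ¬((r ∨ p) ∨ (¬q ∨ p)), v
3. ¬(r ∨ p), v
4. ¬(¬q ∨ p), v
5. ¬r, v
6. ¬p, v
7. q, v
Accessibility: uRu, uRv, vRu, vRv

Satisfiable (open branch found)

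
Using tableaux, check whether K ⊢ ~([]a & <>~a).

Tableau for the negation []a & <>~a:
1. []a & <>~a, w0
2. []a, w0
3. <>~a, w0
4. ~a, w1
5. a, w1
Accessibility: w0Rw1
Branch closes: a and ~a both at w1.
Every branch of the negation's tableau closes; the branch above is one of them.

Valid in K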